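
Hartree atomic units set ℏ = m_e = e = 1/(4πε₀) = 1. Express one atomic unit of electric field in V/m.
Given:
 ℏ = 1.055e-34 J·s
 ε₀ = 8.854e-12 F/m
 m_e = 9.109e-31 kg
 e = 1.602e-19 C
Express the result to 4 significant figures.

5.131e11 V/m

Dimensional analysis gives E_au = E_h/(e a₀) = m_e²e⁵/((4πε₀)³ℏ⁴).
E_h = 4.354e-18 J
a₀ = 5.297e-11 m
E_h/(e·a₀) = 5.131e11 V/m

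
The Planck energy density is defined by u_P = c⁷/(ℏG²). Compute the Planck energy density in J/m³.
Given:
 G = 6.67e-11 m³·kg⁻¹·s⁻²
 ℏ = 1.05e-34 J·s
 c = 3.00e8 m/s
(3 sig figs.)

4.68e113 J/m³

u_P = c⁷/(ℏG²)
  = 2.19e59 / 4.67e-55
  = 4.68e113 J/m³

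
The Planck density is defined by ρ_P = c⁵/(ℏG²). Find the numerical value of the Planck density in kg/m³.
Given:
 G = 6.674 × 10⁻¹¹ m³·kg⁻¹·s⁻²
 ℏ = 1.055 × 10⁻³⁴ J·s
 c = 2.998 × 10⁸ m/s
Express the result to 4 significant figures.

ρ_P = c⁵/(ℏG²)
  = 2.422 × 10⁴² / 4.699 × 10⁻⁵⁵
  = 5.154 × 10⁹⁶ kg/m³

5.154 × 10⁹⁶ kg/m³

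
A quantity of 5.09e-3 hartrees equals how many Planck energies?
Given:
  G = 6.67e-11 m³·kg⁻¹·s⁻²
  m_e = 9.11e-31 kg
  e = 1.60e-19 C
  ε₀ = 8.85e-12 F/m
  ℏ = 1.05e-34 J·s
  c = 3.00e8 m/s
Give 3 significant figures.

hartree: E_h = m_e e⁴/(4πε₀ℏ)² = 4.38e-18 J
Planck energy: E_P = √(ℏc⁵/G) = 1.96e9 J
5.09e-3 × 4.38e-18 / 1.96e9 = 1.14e-29

1.14e-29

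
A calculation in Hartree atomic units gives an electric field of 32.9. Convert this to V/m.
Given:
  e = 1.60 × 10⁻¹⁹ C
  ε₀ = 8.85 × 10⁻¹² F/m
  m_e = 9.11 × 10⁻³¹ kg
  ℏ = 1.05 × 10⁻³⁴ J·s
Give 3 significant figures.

1.71 × 10¹³ V/m

One atomic unit of electric field: E_au = E_h/(e a₀) = m_e²e⁵/((4πε₀)³ℏ⁴) = 5.20 × 10¹¹ V/m.
32.9 × 5.20 × 10¹¹ V/m = 1.71 × 10¹³ V/m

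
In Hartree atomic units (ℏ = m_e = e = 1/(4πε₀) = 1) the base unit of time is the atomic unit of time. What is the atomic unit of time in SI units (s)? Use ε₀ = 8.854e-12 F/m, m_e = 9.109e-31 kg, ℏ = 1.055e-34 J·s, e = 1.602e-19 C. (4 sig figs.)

τ_au = (4πε₀)²ℏ³/(m_e e⁴)
E_h = 4.354e-18 J
ℏ/E_h = 2.423e-17 s

2.423e-17 s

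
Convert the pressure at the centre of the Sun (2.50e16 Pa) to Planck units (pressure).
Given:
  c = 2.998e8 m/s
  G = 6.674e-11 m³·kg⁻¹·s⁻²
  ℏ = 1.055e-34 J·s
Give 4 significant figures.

5.397e-98

Planck pressure: p_P = c⁷/(ℏG²) = 4.632e113 Pa.
2.50e16 / 4.632e113 = 5.397e-98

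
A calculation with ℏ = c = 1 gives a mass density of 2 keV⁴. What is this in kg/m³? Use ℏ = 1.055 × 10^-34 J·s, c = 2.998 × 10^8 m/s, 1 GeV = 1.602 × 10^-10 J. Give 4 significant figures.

Mass density is [E]/(c²[L]³) = [E]⁴/(ℏ³c⁵).
1 GeV⁴ → 1/(ℏ³c⁵) × (1 GeV in J)⁴ = 2.316 × 10^20 kg/m³.
Convert the energy scale: 2 keV⁴ = 2.00 × 10^-24 GeV⁴.
Result: 2.00 × 10^-24 × 2.316 × 10^20 = 4.632 × 10^-4 kg/m³.

4.632 × 10^-4 kg/m³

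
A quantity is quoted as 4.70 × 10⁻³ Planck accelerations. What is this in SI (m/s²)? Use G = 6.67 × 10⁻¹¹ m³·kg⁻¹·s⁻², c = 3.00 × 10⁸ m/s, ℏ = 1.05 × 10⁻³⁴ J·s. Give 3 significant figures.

One Planck acceleration: a_P = √(c⁷/(ℏG)) = 5.59 × 10⁵¹ m/s².
4.70 × 10⁻³ × 5.59 × 10⁵¹ m/s² = 2.63 × 10⁴⁹ m/s²

2.63 × 10⁴⁹ m/s²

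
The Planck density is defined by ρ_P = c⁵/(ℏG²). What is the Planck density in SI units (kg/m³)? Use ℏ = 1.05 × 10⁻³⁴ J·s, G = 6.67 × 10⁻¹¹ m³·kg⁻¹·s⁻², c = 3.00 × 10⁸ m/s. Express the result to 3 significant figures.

5.20 × 10⁹⁶ kg/m³

ρ_P = c⁵/(ℏG²)
  = 2.43 × 10⁴² / 4.67 × 10⁻⁵⁵
  = 5.20 × 10⁹⁶ kg/m³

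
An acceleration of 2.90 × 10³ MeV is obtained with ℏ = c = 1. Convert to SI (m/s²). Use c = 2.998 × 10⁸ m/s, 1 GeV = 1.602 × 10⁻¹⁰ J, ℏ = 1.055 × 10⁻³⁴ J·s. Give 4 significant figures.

Acceleration is [L]/[T]² = c·[E]/ℏ.
1 GeV → c/ℏ × (1 GeV in J) = 4.552 × 10³² m/s².
Convert the energy scale: 2.90 × 10³ MeV = 2.90 GeV.
Result: 2.90 × 4.552 × 10³² = 1.320 × 10³³ m/s².

1.320 × 10³³ m/s²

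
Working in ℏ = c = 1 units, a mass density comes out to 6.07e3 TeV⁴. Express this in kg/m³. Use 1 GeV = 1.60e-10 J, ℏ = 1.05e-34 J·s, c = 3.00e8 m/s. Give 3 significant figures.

Mass density is [E]/(c²[L]³) = [E]⁴/(ℏ³c⁵).
1 GeV⁴ → 1/(ℏ³c⁵) × (1 GeV in J)⁴ = 2.33e20 kg/m³.
Convert the energy scale: 6.07e3 TeV⁴ = 6.07e15 GeV⁴.
Result: 6.07e15 × 2.33e20 = 1.41e36 kg/m³.

1.41e36 kg/m³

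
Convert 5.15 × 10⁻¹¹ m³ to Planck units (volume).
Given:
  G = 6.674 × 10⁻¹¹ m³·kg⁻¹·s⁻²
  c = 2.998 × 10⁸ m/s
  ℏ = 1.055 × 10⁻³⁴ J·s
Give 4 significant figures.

1.219 × 10⁹⁴

Planck volume: V_P = (ℏG/c³)^(3/2) = 4.224 × 10⁻¹⁰⁵ m³.
5.15 × 10⁻¹¹ / 4.224 × 10⁻¹⁰⁵ = 1.219 × 10⁹⁴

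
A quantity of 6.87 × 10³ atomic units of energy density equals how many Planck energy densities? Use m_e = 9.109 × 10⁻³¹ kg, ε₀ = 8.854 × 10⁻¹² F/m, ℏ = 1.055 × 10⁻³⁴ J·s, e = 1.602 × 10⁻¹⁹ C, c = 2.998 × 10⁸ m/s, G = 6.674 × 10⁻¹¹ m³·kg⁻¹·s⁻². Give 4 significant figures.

atomic unit of energy density: u_au = E_h/a₀³ = m_e⁴e¹⁰/((4πε₀)⁵ℏ⁸) = 2.929 × 10¹³ J/m³
Planck energy density: u_P = c⁷/(ℏG²) = 4.632 × 10¹¹³ J/m³
6.87 × 10³ × 2.929 × 10¹³ / 4.632 × 10¹¹³ = 4.344 × 10⁻⁹⁷

4.344 × 10⁻⁹⁷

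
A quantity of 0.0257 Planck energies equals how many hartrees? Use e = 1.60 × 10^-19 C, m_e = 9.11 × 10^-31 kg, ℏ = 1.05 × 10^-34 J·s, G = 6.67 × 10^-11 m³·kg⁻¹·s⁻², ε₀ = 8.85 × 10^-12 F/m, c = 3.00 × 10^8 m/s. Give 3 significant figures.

1.15 × 10^25

Planck energy: E_P = √(ℏc⁵/G) = 1.96 × 10^9 J
hartree: E_h = m_e e⁴/(4πε₀ℏ)² = 4.38 × 10^-18 J
0.0257 × 1.96 × 10^9 / 4.38 × 10^-18 = 1.15 × 10^25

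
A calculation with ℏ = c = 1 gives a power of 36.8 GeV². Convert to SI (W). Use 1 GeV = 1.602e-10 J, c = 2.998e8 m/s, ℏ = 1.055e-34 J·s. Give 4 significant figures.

8.952e15 W

Power is [E]/[T] = [E]²/ℏ.
1 GeV² → 1/ℏ × (1 GeV in J)² = 2.433e14 W.
Result: 36.8 × 2.433e14 = 8.952e15 W.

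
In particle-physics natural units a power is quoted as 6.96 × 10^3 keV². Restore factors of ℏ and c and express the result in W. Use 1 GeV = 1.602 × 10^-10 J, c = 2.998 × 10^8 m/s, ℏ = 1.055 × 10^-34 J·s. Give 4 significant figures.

Power is [E]/[T] = [E]²/ℏ.
1 GeV² → 1/ℏ × (1 GeV in J)² = 2.433 × 10^14 W.
Convert the energy scale: 6.96 × 10^3 keV² = 6.96 × 10^-9 GeV².
Result: 6.96 × 10^-9 × 2.433 × 10^14 = 1.693 × 10^6 W.

1.693 × 10^6 W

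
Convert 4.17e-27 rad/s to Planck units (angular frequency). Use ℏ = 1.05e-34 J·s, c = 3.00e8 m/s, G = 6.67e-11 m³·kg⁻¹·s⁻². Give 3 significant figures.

Planck angular frequency: ω_P = √(c⁵/(ℏG)) = 1.86e43 rad/s.
4.17e-27 / 1.86e43 = 2.24e-70

2.24e-70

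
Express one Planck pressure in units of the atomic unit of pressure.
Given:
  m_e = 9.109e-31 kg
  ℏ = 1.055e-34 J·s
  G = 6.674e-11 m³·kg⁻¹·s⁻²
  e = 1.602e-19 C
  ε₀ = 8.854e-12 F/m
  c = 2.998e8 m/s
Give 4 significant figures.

1.581e100

Planck pressure: p_P = c⁷/(ℏG²) = 4.632e113 Pa
atomic unit of pressure: P_au = E_h/a₀³ = m_e⁴e¹⁰/((4πε₀)⁵ℏ⁸) = 2.929e13 Pa
ratio = 4.632e113 / 2.929e13 = 1.581e100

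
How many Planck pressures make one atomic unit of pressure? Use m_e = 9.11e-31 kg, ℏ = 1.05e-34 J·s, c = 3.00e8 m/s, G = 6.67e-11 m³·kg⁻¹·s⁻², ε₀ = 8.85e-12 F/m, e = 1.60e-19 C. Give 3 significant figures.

atomic unit of pressure: P_au = E_h/a₀³ = m_e⁴e¹⁰/((4πε₀)⁵ℏ⁸) = 3.01e13 Pa
Planck pressure: p_P = c⁷/(ℏG²) = 4.68e113 Pa
ratio = 3.01e13 / 4.68e113 = 6.44e-101

6.44e-101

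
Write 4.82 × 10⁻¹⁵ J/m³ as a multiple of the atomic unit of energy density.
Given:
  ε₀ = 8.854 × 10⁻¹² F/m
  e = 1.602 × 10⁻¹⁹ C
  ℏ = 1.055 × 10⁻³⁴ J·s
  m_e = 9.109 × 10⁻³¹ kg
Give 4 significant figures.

atomic unit of energy density: u_au = E_h/a₀³ = m_e⁴e¹⁰/((4πε₀)⁵ℏ⁸) = 2.929 × 10¹³ J/m³.
4.82 × 10⁻¹⁵ / 2.929 × 10¹³ = 1.646 × 10⁻²⁸

1.646 × 10⁻²⁸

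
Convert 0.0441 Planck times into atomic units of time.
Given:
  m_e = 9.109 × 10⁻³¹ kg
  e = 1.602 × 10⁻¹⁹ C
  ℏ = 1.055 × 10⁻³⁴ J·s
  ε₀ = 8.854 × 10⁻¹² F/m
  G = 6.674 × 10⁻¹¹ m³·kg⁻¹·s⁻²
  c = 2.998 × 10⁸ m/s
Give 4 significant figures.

Planck time: t_P = √(ℏG/c⁵) = 5.392 × 10⁻⁴⁴ s
atomic unit of time: τ_au = (4πε₀)²ℏ³/(m_e e⁴) = 2.423 × 10⁻¹⁷ s
0.0441 × 5.392 × 10⁻⁴⁴ / 2.423 × 10⁻¹⁷ = 9.814 × 10⁻²⁹

9.814 × 10⁻²⁹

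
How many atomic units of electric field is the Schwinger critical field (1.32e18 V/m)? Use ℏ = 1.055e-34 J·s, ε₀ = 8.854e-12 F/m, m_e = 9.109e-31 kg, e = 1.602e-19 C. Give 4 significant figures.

atomic unit of electric field: E_au = E_h/(e a₀) = m_e²e⁵/((4πε₀)³ℏ⁴) = 5.131e11 V/m.
1.32e18 / 5.131e11 = 2.573e6

2.573e6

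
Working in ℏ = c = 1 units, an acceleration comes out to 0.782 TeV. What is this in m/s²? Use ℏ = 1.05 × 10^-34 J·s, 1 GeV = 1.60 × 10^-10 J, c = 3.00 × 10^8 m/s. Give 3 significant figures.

Acceleration is [L]/[T]² = c·[E]/ℏ.
1 GeV → c/ℏ × (1 GeV in J) = 4.57 × 10^32 m/s².
Convert the energy scale: 0.782 TeV = 782 GeV.
Result: 782 × 4.57 × 10^32 = 3.57 × 10^35 m/s².

3.57 × 10^35 m/s²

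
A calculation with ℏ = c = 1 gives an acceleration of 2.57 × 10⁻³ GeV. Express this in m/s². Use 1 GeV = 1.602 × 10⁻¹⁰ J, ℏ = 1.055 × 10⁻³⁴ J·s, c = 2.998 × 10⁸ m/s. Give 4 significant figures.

Acceleration is [L]/[T]² = c·[E]/ℏ.
1 GeV → c/ℏ × (1 GeV in J) = 4.552 × 10³² m/s².
Result: 2.57 × 10⁻³ × 4.552 × 10³² = 1.170 × 10³⁰ m/s².

1.170 × 10³⁰ m/s²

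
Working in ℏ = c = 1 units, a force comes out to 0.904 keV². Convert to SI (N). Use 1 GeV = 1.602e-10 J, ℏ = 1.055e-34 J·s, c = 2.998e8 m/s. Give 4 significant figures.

7.335e-7 N

Force is [E]/[L] = [E]²/(ℏc); restore (ℏc)⁻¹.
1 GeV² → 1/(ℏc) × (1 GeV in J)² = 8.114e5 N.
Convert the energy scale: 0.904 keV² = 9.04e-13 GeV².
Result: 9.04e-13 × 8.114e5 = 7.335e-7 N.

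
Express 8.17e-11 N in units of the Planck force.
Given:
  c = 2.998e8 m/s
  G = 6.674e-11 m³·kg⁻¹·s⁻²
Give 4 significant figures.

Planck force: F_P = c⁴/G = 1.210e44 N.
8.17e-11 / 1.210e44 = 6.750e-55

6.750e-55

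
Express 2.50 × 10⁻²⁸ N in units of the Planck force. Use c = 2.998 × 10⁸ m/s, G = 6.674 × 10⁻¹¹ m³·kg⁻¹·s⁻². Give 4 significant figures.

Planck force: F_P = c⁴/G = 1.210 × 10⁴⁴ N.
2.50 × 10⁻²⁸ / 1.210 × 10⁴⁴ = 2.065 × 10⁻⁷²

2.065 × 10⁻⁷²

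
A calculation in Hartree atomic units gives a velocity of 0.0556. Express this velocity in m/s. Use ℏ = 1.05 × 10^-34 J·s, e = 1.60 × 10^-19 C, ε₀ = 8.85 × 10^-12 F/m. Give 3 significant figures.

One atomic unit of velocity: v_au = e²/(4πε₀ℏ) = 2.19 × 10^6 m/s.
0.0556 × 2.19 × 10^6 m/s = 1.22 × 10^5 m/s

1.22 × 10^5 m/s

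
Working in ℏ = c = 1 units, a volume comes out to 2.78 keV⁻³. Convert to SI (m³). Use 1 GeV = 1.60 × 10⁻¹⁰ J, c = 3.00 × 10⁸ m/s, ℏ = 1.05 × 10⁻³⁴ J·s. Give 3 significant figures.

Volume is [L]³ = [E]⁻³·(ℏc)³.
1 GeV⁻³ → (ℏc)³ × (1 GeV in J)⁻³ = 7.63 × 10⁻⁴⁸ m³.
Convert the energy scale: 2.78 keV⁻³ = 2.78 × 10¹⁸ GeV⁻³.
Result: 2.78 × 10¹⁸ × 7.63 × 10⁻⁴⁸ = 2.12 × 10⁻²⁹ m³.

2.12 × 10⁻²⁹ m³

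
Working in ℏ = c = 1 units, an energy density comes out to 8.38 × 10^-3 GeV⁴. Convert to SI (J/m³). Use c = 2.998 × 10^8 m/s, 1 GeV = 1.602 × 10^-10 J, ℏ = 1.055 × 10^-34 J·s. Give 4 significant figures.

1.744 × 10^35 J/m³

[E]/[L]³ = [E]⁴/(ℏc)³; restore (ℏc)⁻³.
1 GeV⁴ → 1/(ℏc)³ × (1 GeV in J)⁴ = 2.082 × 10^37 J/m³.
Result: 8.38 × 10^-3 × 2.082 × 10^37 = 1.744 × 10^35 J/m³.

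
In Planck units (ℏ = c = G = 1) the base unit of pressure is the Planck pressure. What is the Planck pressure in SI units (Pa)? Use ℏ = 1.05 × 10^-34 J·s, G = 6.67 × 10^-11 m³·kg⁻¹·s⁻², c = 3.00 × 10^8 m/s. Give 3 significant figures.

p_P = c⁷/(ℏG²)
  = 2.19 × 10^59 / 4.67 × 10^-55
  = 4.68 × 10^113 Pa

4.68 × 10^113 Pa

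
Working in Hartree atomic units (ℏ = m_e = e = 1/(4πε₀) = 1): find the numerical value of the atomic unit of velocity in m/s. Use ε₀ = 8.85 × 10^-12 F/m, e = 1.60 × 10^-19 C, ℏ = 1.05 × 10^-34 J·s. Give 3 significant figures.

2.19 × 10^6 m/s

From ℏ = m_e = e = 1/(4πε₀) = 1 the velocity scale is v_au = e²/(4πε₀ℏ).
  = 2.56 × 10^-38 / 1.17 × 10^-44
  = 2.19 × 10^6 m/s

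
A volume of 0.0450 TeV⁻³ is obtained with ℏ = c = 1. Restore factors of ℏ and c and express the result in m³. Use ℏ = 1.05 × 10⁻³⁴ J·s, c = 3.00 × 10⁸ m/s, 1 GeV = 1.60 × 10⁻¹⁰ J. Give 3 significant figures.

3.43 × 10⁻⁵⁸ m³

Volume is [L]³ = [E]⁻³·(ℏc)³.
1 GeV⁻³ → (ℏc)³ × (1 GeV in J)⁻³ = 7.63 × 10⁻⁴⁸ m³.
Convert the energy scale: 0.0450 TeV⁻³ = 4.50 × 10⁻¹¹ GeV⁻³.
Result: 4.50 × 10⁻¹¹ × 7.63 × 10⁻⁴⁸ = 3.43 × 10⁻⁵⁸ m³.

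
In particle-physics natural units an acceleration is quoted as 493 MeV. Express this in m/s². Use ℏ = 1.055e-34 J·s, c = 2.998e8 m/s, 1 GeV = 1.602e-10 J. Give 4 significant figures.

2.244e32 m/s²

Acceleration is [L]/[T]² = c·[E]/ℏ.
1 GeV → c/ℏ × (1 GeV in J) = 4.552e32 m/s².
Convert the energy scale: 493 MeV = 0.493 GeV.
Result: 0.493 × 4.552e32 = 2.244e32 m/s².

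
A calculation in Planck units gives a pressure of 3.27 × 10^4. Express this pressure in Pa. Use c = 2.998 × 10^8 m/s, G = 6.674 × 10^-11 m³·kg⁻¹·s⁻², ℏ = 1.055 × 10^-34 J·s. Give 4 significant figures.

One Planck pressure: p_P = c⁷/(ℏG²) = 4.632 × 10^113 Pa.
3.27 × 10^4 × 4.632 × 10^113 Pa = 1.515 × 10^118 Pa

1.515 × 10^118 Pa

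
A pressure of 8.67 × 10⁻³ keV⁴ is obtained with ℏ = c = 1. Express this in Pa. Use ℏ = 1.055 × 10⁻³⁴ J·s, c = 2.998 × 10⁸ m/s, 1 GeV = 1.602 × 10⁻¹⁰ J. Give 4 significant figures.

Pressure is [E]/[L]³ = [E]⁴/(ℏc)³.
1 GeV⁴ → 1/(ℏc)³ × (1 GeV in J)⁴ = 2.082 × 10³⁷ Pa.
Convert the energy scale: 8.67 × 10⁻³ keV⁴ = 8.67 × 10⁻²⁷ GeV⁴.
Result: 8.67 × 10⁻²⁷ × 2.082 × 10³⁷ = 1.805 × 10¹¹ Pa.

1.805 × 10¹¹ Pa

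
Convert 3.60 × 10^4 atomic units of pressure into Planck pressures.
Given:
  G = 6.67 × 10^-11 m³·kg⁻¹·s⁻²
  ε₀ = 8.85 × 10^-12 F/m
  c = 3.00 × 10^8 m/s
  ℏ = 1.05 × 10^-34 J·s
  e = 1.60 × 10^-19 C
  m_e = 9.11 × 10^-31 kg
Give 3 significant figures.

atomic unit of pressure: P_au = E_h/a₀³ = m_e⁴e¹⁰/((4πε₀)⁵ℏ⁸) = 3.01 × 10^13 Pa
Planck pressure: p_P = c⁷/(ℏG²) = 4.68 × 10^113 Pa
3.60 × 10^4 × 3.01 × 10^13 / 4.68 × 10^113 = 2.32 × 10^-96

2.32 × 10^-96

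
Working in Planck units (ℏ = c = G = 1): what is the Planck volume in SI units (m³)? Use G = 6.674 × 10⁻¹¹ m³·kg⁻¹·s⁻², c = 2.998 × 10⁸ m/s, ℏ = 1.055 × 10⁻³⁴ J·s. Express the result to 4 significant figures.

The unique combination of the constants set to 1 with dimensions of volume is V_P = (ℏG/c³)^(3/2).
  = √(1.784 × 10⁻²⁰⁹)
  = 4.224 × 10⁻¹⁰⁵ m³

4.224 × 10⁻¹⁰⁵ m³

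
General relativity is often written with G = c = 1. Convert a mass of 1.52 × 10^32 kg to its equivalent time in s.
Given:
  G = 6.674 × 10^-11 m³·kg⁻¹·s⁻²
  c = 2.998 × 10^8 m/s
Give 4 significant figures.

3.765 × 10^-4 s

Mass → time via G/c³.
1.52 × 10^32 kg × (G/c³) = 3.765 × 10^-4 s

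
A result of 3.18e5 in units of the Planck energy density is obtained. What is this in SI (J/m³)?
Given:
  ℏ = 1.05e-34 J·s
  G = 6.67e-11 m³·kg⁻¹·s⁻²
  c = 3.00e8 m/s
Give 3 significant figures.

1.49e119 J/m³

One Planck energy density: u_P = c⁷/(ℏG²) = 4.68e113 J/m³.
3.18e5 × 4.68e113 J/m³ = 1.49e119 J/m³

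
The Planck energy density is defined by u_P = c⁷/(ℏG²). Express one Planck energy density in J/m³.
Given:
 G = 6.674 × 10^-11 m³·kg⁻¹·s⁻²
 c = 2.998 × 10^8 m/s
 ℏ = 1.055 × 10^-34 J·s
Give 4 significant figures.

4.632 × 10^113 J/m³

u_P = c⁷/(ℏG²)
  = 2.177 × 10^59 / 4.699 × 10^-55
  = 4.632 × 10^113 J/m³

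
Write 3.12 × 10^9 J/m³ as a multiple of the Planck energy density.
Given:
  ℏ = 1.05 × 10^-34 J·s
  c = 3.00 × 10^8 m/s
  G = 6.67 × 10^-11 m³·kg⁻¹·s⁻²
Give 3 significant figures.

6.66 × 10^-105

Planck energy density: u_P = c⁷/(ℏG²) = 4.68 × 10^113 J/m³.
3.12 × 10^9 / 4.68 × 10^113 = 6.66 × 10^-105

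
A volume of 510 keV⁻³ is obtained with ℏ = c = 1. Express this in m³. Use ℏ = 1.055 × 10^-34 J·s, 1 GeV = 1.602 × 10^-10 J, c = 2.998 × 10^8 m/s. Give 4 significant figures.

3.925 × 10^-27 m³

Volume is [L]³ = [E]⁻³·(ℏc)³.
1 GeV⁻³ → (ℏc)³ × (1 GeV in J)⁻³ = 7.696 × 10^-48 m³.
Convert the energy scale: 510 keV⁻³ = 5.10 × 10^20 GeV⁻³.
Result: 5.10 × 10^20 × 7.696 × 10^-48 = 3.925 × 10^-27 m³.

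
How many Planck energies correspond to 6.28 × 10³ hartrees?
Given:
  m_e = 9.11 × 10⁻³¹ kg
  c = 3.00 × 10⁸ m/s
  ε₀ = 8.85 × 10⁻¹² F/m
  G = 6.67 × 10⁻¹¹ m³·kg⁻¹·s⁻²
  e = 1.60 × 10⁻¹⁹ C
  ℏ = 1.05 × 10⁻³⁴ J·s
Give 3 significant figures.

hartree: E_h = m_e e⁴/(4πε₀ℏ)² = 4.38 × 10⁻¹⁸ J
Planck energy: E_P = √(ℏc⁵/G) = 1.96 × 10⁹ J
6.28 × 10³ × 4.38 × 10⁻¹⁸ / 1.96 × 10⁹ = 1.41 × 10⁻²³

1.41 × 10⁻²³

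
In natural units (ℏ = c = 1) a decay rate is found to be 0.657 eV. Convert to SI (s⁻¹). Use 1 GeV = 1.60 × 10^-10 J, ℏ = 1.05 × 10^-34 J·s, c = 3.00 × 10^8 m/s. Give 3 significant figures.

A rate is [E]/ℏ; divide by ℏ.
1 GeV → 1/ℏ × (1 GeV in J) = 1.52 × 10^24 s⁻¹.
Convert the energy scale: 0.657 eV = 6.57 × 10^-10 GeV.
Result: 6.57 × 10^-10 × 1.52 × 10^24 = 1.00 × 10^15 s⁻¹.

1.00 × 10^15 s⁻¹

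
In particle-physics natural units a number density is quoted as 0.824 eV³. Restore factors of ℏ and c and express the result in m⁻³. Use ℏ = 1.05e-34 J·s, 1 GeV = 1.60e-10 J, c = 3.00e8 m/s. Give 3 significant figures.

1.08e20 m⁻³

Number density is [L]⁻³ = [E]³/(ℏc)³.
1 GeV³ → 1/(ℏc)³ × (1 GeV in J)³ = 1.31e47 m⁻³.
Convert the energy scale: 0.824 eV³ = 8.24e-28 GeV³.
Result: 8.24e-28 × 1.31e47 = 1.08e20 m⁻³.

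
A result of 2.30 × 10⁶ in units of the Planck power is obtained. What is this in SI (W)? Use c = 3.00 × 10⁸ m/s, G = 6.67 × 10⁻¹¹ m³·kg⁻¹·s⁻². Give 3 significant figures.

8.38 × 10⁵⁸ W

One Planck power: P_P = c⁵/G = 3.64 × 10⁵² W.
2.30 × 10⁶ × 3.64 × 10⁵² W = 8.38 × 10⁵⁸ W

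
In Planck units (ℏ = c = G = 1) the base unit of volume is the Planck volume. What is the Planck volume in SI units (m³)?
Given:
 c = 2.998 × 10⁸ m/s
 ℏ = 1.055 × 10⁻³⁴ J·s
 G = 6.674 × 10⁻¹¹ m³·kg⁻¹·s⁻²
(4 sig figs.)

V_P = (ℏG/c³)^(3/2)
  = √(1.784 × 10⁻²⁰⁹)
  = 4.224 × 10⁻¹⁰⁵ m³

4.224 × 10⁻¹⁰⁵ m³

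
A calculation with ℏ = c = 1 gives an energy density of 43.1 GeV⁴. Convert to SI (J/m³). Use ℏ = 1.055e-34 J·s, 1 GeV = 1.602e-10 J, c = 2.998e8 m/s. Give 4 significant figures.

8.972e38 J/m³

[E]/[L]³ = [E]⁴/(ℏc)³; restore (ℏc)⁻³.
1 GeV⁴ → 1/(ℏc)³ × (1 GeV in J)⁴ = 2.082e37 J/m³.
Result: 43.1 × 2.082e37 = 8.972e38 J/m³.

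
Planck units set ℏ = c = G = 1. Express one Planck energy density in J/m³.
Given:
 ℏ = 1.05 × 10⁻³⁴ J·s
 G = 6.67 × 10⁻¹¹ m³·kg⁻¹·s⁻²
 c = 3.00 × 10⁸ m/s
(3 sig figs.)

4.68 × 10¹¹³ J/m³

The unique combination of the constants set to 1 with dimensions of energy density is u_P = c⁷/(ℏG²).
  = 2.19 × 10⁵⁹ / 4.67 × 10⁻⁵⁵
  = 4.68 × 10¹¹³ J/m³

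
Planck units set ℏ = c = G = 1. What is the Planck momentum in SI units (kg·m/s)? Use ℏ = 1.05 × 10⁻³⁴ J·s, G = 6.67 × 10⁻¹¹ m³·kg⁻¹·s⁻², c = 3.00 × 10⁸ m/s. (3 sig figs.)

6.52 kg·m/s

Dimensional analysis gives p_P = √(ℏc³/G).
  = √(42.5)
  = 6.52 kg·m/s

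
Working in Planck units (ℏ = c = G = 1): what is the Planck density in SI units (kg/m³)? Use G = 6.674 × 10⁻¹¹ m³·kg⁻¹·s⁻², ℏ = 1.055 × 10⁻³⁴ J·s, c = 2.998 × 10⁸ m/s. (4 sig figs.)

5.154 × 10⁹⁶ kg/m³

The unique combination of the constants set to 1 with dimensions of density is ρ_P = c⁵/(ℏG²).
  = 2.422 × 10⁴² / 4.699 × 10⁻⁵⁵
  = 5.154 × 10⁹⁶ kg/m³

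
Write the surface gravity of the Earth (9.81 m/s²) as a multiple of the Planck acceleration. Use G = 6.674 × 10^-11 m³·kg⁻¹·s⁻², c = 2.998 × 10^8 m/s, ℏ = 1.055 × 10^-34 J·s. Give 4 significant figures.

1.764 × 10^-51

Planck acceleration: a_P = √(c⁷/(ℏG)) = 5.560 × 10^51 m/s².
9.81 / 5.560 × 10^51 = 1.764 × 10^-51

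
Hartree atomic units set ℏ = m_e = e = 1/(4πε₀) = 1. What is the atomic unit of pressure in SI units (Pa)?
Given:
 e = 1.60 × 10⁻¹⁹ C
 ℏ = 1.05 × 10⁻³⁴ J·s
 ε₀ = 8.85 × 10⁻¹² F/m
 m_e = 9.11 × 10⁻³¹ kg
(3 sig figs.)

Dimensional analysis gives P_au = E_h/a₀³ = m_e⁴e¹⁰/((4πε₀)⁵ℏ⁸).
E_h = 4.38 × 10⁻¹⁸ J
a₀ = 5.26 × 10⁻¹¹ m
E_h/a₀³ = 3.01 × 10¹³ Pa

3.01 × 10¹³ Pa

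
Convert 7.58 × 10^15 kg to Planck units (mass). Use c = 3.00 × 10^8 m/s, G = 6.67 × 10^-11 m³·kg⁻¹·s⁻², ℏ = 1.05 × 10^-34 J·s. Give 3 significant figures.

3.49 × 10^23

Planck mass: m_P = √(ℏc/G) = 2.17 × 10^-8 kg.
7.58 × 10^15 / 2.17 × 10^-8 = 3.49 × 10^23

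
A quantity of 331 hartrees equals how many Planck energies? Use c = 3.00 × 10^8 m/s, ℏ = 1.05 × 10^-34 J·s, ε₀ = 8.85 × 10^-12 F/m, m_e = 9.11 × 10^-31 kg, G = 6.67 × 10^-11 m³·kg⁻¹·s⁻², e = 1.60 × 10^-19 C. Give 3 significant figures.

7.41 × 10^-25

hartree: E_h = m_e e⁴/(4πε₀ℏ)² = 4.38 × 10^-18 J
Planck energy: E_P = √(ℏc⁵/G) = 1.96 × 10^9 J
331 × 4.38 × 10^-18 / 1.96 × 10^9 = 7.41 × 10^-25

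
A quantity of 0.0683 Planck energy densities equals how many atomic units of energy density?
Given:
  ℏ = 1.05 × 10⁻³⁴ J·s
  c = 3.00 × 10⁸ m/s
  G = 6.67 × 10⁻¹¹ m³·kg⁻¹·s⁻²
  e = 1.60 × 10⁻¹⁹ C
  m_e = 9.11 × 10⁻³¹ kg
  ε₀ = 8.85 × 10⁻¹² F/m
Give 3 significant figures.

Planck energy density: u_P = c⁷/(ℏG²) = 4.68 × 10¹¹³ J/m³
atomic unit of energy density: u_au = E_h/a₀³ = m_e⁴e¹⁰/((4πε₀)⁵ℏ⁸) = 3.01 × 10¹³ J/m³
0.0683 × 4.68 × 10¹¹³ / 3.01 × 10¹³ = 1.06 × 10⁹⁹

1.06 × 10⁹⁹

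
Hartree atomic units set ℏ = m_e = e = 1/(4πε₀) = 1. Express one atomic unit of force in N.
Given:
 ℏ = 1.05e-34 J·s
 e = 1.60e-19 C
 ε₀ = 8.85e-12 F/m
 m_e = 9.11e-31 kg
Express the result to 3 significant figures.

8.33e-8 N

The unique combination of the constants set to 1 with dimensions of force is F_au = E_h/a₀ = m_e²e⁶/((4πε₀)³ℏ⁴).
E_h = 4.38e-18 J
a₀ = 5.26e-11 m
E_h/a₀ = 8.33e-8 N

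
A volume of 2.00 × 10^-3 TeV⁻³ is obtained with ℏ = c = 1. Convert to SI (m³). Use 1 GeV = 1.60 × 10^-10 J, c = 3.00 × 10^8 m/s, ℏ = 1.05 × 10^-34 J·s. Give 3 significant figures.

Volume is [L]³ = [E]⁻³·(ℏc)³.
1 GeV⁻³ → (ℏc)³ × (1 GeV in J)⁻³ = 7.63 × 10^-48 m³.
Convert the energy scale: 2.00 × 10^-3 TeV⁻³ = 2.00 × 10^-12 GeV⁻³.
Result: 2.00 × 10^-12 × 7.63 × 10^-48 = 1.53 × 10^-59 m³.

1.53 × 10^-59 m³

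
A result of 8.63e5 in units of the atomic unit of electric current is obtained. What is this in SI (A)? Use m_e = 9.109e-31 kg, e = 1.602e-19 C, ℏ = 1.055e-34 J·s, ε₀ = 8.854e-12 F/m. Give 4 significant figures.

5.706e3 A

One atomic unit of electric current: I_au = e E_h/ℏ = m_e e⁵/((4πε₀)²ℏ³) = 6.612e-3 A.
8.63e5 × 6.612e-3 A = 5.706e3 A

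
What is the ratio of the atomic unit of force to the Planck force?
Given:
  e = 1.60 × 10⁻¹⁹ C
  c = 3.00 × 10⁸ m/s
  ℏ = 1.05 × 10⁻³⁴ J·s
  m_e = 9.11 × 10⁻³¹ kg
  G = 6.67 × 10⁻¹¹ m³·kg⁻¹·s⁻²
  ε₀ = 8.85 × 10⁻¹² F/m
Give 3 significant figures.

atomic unit of force: F_au = E_h/a₀ = m_e²e⁶/((4πε₀)³ℏ⁴) = 8.33 × 10⁻⁸ N
Planck force: F_P = c⁴/G = 1.21 × 10⁴⁴ N
ratio = 8.33 × 10⁻⁸ / 1.21 × 10⁴⁴ = 6.86 × 10⁻⁵²

6.86 × 10⁻⁵²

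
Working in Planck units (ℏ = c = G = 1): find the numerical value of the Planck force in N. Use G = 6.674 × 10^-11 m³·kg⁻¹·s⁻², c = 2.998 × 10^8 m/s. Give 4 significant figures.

1.210 × 10^44 N

The unique combination of the constants set to 1 with dimensions of force is F_P = c⁴/G.
  = 8.078 × 10^33 / 6.674 × 10^-11
  = 1.210 × 10^44 N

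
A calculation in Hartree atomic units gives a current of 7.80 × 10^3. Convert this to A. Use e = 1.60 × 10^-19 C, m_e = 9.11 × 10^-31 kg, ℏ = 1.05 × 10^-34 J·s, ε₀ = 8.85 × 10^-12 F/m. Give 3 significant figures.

One atomic unit of electric current: I_au = e E_h/ℏ = m_e e⁵/((4πε₀)²ℏ³) = 6.67 × 10^-3 A.
7.80 × 10^3 × 6.67 × 10^-3 A = 52 A

52 A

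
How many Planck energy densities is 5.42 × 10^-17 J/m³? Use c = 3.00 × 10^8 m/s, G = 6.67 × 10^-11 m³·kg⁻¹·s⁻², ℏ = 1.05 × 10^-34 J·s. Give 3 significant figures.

1.16 × 10^-130

Planck energy density: u_P = c⁷/(ℏG²) = 4.68 × 10^113 J/m³.
5.42 × 10^-17 / 4.68 × 10^113 = 1.16 × 10^-130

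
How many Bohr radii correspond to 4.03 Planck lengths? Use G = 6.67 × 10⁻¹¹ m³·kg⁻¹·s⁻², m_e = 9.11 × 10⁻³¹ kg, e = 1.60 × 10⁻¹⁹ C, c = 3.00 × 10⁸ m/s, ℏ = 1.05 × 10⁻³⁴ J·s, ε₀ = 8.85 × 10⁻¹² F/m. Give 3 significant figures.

1.23 × 10⁻²⁴

Planck length: ℓ_P = √(ℏG/c³) = 1.61 × 10⁻³⁵ m
Bohr radius: a₀ = 4πε₀ℏ²/(m_e e²) = 5.26 × 10⁻¹¹ m
4.03 × 1.61 × 10⁻³⁵ / 5.26 × 10⁻¹¹ = 1.23 × 10⁻²⁴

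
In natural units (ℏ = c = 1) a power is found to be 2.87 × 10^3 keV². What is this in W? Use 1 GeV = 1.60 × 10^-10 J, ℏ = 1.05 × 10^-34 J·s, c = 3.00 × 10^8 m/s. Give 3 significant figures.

7.00 × 10^5 W

Power is [E]/[T] = [E]²/ℏ.
1 GeV² → 1/ℏ × (1 GeV in J)² = 2.44 × 10^14 W.
Convert the energy scale: 2.87 × 10^3 keV² = 2.87 × 10^-9 GeV².
Result: 2.87 × 10^-9 × 2.44 × 10^14 = 7.00 × 10^5 W.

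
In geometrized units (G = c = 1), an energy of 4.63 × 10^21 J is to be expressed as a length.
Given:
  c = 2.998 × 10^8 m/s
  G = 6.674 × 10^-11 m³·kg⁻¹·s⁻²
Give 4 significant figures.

3.825 × 10^-23 m

Energy → length via G/c⁴.
4.63 × 10^21 J × (G/c⁴) = 3.825 × 10^-23 m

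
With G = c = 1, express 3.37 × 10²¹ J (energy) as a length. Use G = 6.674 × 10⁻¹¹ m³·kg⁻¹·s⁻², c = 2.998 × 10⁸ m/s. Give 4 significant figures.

Energy → length via G/c⁴.
3.37 × 10²¹ J × (G/c⁴) = 2.784 × 10⁻²³ m

2.784 × 10⁻²³ m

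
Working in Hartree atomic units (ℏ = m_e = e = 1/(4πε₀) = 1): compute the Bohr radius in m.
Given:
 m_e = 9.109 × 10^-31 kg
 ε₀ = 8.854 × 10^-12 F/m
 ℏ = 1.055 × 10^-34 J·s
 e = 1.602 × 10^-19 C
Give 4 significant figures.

The unique combination of the constants set to 1 with dimensions of length is a₀ = 4πε₀ℏ²/(m_e e²).
  = 1.238 × 10^-78 / 2.338 × 10^-68
  = 5.297 × 10^-11 m

5.297 × 10^-11 m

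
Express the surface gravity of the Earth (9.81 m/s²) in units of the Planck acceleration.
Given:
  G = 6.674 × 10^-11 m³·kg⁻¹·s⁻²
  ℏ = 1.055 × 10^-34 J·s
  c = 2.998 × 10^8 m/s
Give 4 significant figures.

1.764 × 10^-51

Planck acceleration: a_P = √(c⁷/(ℏG)) = 5.560 × 10^51 m/s².
9.81 / 5.560 × 10^51 = 1.764 × 10^-51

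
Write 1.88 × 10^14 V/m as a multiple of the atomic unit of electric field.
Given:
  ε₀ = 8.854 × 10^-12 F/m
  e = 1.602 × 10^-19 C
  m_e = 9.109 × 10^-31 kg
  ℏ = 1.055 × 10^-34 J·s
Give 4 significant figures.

atomic unit of electric field: E_au = E_h/(e a₀) = m_e²e⁵/((4πε₀)³ℏ⁴) = 5.131 × 10^11 V/m.
1.88 × 10^14 / 5.131 × 10^11 = 366.4

366.4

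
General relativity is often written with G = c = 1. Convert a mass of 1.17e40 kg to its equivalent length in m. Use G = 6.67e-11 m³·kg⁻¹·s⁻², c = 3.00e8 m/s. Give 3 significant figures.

In G = c = 1 units mass has dimensions of length; the conversion factor is G/c².
1.17e40 kg × (G/c²) = 8.67e12 m

8.67e12 m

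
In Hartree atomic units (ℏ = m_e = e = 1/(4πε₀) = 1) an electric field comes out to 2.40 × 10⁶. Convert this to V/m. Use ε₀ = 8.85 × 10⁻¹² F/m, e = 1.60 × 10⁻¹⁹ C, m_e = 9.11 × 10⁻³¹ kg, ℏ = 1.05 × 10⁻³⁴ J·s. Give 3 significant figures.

1.25 × 10¹⁸ V/m

One atomic unit of electric field: E_au = E_h/(e a₀) = m_e²e⁵/((4πε₀)³ℏ⁴) = 5.20 × 10¹¹ V/m.
2.40 × 10⁶ × 5.20 × 10¹¹ V/m = 1.25 × 10¹⁸ V/m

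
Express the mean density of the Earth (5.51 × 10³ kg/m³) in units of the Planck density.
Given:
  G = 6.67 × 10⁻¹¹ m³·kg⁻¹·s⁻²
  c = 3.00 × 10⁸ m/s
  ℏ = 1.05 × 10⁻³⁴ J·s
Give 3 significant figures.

Planck density: ρ_P = c⁵/(ℏG²) = 5.20 × 10⁹⁶ kg/m³.
5.51 × 10³ / 5.20 × 10⁹⁶ = 1.06 × 10⁻⁹³

1.06 × 10⁻⁹³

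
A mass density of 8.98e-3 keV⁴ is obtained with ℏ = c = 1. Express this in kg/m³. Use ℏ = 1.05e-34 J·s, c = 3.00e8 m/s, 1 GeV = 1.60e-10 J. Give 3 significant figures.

Mass density is [E]/(c²[L]³) = [E]⁴/(ℏ³c⁵).
1 GeV⁴ → 1/(ℏ³c⁵) × (1 GeV in J)⁴ = 2.33e20 kg/m³.
Convert the energy scale: 8.98e-3 keV⁴ = 8.98e-27 GeV⁴.
Result: 8.98e-27 × 2.33e20 = 2.09e-6 kg/m³.

2.09e-6 kg/m³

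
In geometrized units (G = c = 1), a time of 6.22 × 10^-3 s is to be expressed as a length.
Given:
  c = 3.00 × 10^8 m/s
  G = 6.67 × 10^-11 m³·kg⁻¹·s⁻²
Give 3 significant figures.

1.87 × 10^6 m

Time → length via c.
6.22 × 10^-3 s × (c) = 1.87 × 10^6 m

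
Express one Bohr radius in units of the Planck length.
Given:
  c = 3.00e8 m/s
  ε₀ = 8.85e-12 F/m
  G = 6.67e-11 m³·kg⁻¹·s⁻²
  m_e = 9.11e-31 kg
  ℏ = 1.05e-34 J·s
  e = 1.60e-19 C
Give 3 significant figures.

Bohr radius: a₀ = 4πε₀ℏ²/(m_e e²) = 5.26e-11 m
Planck length: ℓ_P = √(ℏG/c³) = 1.61e-35 m
ratio = 5.26e-11 / 1.61e-35 = 3.26e24

3.26e24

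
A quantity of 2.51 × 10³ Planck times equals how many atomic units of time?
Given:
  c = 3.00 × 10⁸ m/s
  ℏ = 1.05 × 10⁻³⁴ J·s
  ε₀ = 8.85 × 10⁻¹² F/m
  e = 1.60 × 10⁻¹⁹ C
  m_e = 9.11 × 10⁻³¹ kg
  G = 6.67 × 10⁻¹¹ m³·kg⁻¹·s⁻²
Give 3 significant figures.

5.62 × 10⁻²⁴

Planck time: t_P = √(ℏG/c⁵) = 5.37 × 10⁻⁴⁴ s
atomic unit of time: τ_au = (4πε₀)²ℏ³/(m_e e⁴) = 2.40 × 10⁻¹⁷ s
2.51 × 10³ × 5.37 × 10⁻⁴⁴ / 2.40 × 10⁻¹⁷ = 5.62 × 10⁻²⁴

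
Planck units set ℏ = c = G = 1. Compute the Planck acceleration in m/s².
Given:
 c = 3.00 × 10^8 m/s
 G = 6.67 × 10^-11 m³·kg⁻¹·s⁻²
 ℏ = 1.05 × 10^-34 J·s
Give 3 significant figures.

5.59 × 10^51 m/s²

Dimensional analysis gives a_P = √(c⁷/(ℏG)).
  = √(3.12 × 10^103)
  = 5.59 × 10^51 m/s²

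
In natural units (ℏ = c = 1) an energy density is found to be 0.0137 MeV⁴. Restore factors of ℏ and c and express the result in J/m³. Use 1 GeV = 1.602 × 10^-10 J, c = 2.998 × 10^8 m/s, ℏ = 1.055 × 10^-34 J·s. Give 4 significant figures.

[E]/[L]³ = [E]⁴/(ℏc)³; restore (ℏc)⁻³.
1 GeV⁴ → 1/(ℏc)³ × (1 GeV in J)⁴ = 2.082 × 10^37 J/m³.
Convert the energy scale: 0.0137 MeV⁴ = 1.37 × 10^-14 GeV⁴.
Result: 1.37 × 10^-14 × 2.082 × 10^37 = 2.852 × 10^23 J/m³.

2.852 × 10^23 J/m³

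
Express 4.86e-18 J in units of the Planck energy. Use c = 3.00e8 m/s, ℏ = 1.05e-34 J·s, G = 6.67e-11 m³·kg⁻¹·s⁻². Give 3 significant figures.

Planck energy: E_P = √(ℏc⁵/G) = 1.96e9 J.
4.86e-18 / 1.96e9 = 2.48e-27

2.48e-27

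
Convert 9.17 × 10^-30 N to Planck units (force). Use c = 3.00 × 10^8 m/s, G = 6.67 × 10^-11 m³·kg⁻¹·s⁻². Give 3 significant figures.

Planck force: F_P = c⁴/G = 1.21 × 10^44 N.
9.17 × 10^-30 / 1.21 × 10^44 = 7.55 × 10^-74

7.55 × 10^-74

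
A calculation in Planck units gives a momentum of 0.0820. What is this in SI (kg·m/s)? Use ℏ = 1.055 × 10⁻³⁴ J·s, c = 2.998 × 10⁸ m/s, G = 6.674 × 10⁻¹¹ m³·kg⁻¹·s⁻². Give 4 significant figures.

0.5352 kg·m/s

One Planck momentum: p_P = √(ℏc³/G) = 6.527 kg·m/s.
0.0820 × 6.527 kg·m/s = 0.5352 kg·m/s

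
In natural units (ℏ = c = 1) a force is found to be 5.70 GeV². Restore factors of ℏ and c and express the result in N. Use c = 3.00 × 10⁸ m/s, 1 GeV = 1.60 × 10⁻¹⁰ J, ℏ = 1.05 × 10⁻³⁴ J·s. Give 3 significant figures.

4.63 × 10⁶ N

Force is [E]/[L] = [E]²/(ℏc); restore (ℏc)⁻¹.
1 GeV² → 1/(ℏc) × (1 GeV in J)² = 8.13 × 10⁵ N.
Result: 5.70 × 8.13 × 10⁵ = 4.63 × 10⁶ N.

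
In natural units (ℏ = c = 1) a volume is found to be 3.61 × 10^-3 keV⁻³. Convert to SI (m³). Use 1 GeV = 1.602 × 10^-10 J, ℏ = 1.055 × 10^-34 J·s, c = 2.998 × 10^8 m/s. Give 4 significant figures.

Volume is [L]³ = [E]⁻³·(ℏc)³.
1 GeV⁻³ → (ℏc)³ × (1 GeV in J)⁻³ = 7.696 × 10^-48 m³.
Convert the energy scale: 3.61 × 10^-3 keV⁻³ = 3.61 × 10^15 GeV⁻³.
Result: 3.61 × 10^15 × 7.696 × 10^-48 = 2.778 × 10^-32 m³.

2.778 × 10^-32 m³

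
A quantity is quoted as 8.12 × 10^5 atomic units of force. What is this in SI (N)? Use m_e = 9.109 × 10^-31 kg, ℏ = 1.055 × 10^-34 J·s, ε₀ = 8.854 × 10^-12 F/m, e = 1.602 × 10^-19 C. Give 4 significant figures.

0.06674 N

One atomic unit of force: F_au = E_h/a₀ = m_e²e⁶/((4πε₀)³ℏ⁴) = 8.220 × 10^-8 N.
8.12 × 10^5 × 8.220 × 10^-8 N = 0.06674 N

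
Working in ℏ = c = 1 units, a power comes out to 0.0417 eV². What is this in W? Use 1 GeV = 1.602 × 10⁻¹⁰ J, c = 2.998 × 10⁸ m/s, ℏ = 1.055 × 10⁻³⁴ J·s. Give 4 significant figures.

1.014 × 10⁻⁵ W

Power is [E]/[T] = [E]²/ℏ.
1 GeV² → 1/ℏ × (1 GeV in J)² = 2.433 × 10¹⁴ W.
Convert the energy scale: 0.0417 eV² = 4.17 × 10⁻²⁰ GeV².
Result: 4.17 × 10⁻²⁰ × 2.433 × 10¹⁴ = 1.014 × 10⁻⁵ W.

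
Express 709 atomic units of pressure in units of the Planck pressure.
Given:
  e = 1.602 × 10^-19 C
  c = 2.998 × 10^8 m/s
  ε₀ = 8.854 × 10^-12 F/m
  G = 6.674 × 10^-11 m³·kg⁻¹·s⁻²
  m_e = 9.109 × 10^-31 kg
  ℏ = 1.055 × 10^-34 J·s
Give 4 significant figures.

4.483 × 10^-98

atomic unit of pressure: P_au = E_h/a₀³ = m_e⁴e¹⁰/((4πε₀)⁵ℏ⁸) = 2.929 × 10^13 Pa
Planck pressure: p_P = c⁷/(ℏG²) = 4.632 × 10^113 Pa
709 × 2.929 × 10^13 / 4.632 × 10^113 = 4.483 × 10^-98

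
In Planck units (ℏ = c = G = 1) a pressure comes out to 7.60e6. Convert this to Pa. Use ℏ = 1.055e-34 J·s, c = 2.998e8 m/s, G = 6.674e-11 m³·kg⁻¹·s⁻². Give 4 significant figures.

3.521e120 Pa

One Planck pressure: p_P = c⁷/(ℏG²) = 4.632e113 Pa.
7.60e6 × 4.632e113 Pa = 3.521e120 Pa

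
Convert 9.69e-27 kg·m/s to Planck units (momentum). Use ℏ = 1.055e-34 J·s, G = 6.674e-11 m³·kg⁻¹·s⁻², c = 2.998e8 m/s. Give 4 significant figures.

Planck momentum: p_P = √(ℏc³/G) = 6.527 kg·m/s.
9.69e-27 / 6.527 = 1.485e-27

1.485e-27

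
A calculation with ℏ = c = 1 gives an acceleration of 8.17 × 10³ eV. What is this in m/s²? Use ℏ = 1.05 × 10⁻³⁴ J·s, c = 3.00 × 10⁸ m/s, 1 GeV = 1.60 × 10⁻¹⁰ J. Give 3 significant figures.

3.73 × 10²⁷ m/s²

Acceleration is [L]/[T]² = c·[E]/ℏ.
1 GeV → c/ℏ × (1 GeV in J) = 4.57 × 10³² m/s².
Convert the energy scale: 8.17 × 10³ eV = 8.17 × 10⁻⁶ GeV.
Result: 8.17 × 10⁻⁶ × 4.57 × 10³² = 3.73 × 10²⁷ m/s².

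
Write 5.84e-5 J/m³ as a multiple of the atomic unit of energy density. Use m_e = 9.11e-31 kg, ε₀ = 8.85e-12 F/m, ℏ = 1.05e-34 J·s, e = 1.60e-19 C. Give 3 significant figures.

atomic unit of energy density: u_au = E_h/a₀³ = m_e⁴e¹⁰/((4πε₀)⁵ℏ⁸) = 3.01e13 J/m³.
5.84e-5 / 3.01e13 = 1.94e-18

1.94e-18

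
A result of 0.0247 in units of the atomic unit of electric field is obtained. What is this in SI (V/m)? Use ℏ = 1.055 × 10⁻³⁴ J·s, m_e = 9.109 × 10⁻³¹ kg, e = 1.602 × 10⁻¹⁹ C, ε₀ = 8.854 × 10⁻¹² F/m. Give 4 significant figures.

1.267 × 10¹⁰ V/m

One atomic unit of electric field: E_au = E_h/(e a₀) = m_e²e⁵/((4πε₀)³ℏ⁴) = 5.131 × 10¹¹ V/m.
0.0247 × 5.131 × 10¹¹ V/m = 1.267 × 10¹⁰ V/m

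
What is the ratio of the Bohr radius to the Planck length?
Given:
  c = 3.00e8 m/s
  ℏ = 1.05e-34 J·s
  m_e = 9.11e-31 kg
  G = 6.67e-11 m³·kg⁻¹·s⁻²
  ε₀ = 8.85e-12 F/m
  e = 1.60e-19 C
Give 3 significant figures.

3.26e24

Bohr radius: a₀ = 4πε₀ℏ²/(m_e e²) = 5.26e-11 m
Planck length: ℓ_P = √(ℏG/c³) = 1.61e-35 m
ratio = 5.26e-11 / 1.61e-35 = 3.26e24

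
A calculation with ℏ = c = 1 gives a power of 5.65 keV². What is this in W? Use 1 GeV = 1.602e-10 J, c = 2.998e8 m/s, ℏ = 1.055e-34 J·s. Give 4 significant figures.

1.374e3 W

Power is [E]/[T] = [E]²/ℏ.
1 GeV² → 1/ℏ × (1 GeV in J)² = 2.433e14 W.
Convert the energy scale: 5.65 keV² = 5.65e-12 GeV².
Result: 5.65e-12 × 2.433e14 = 1.374e3 W.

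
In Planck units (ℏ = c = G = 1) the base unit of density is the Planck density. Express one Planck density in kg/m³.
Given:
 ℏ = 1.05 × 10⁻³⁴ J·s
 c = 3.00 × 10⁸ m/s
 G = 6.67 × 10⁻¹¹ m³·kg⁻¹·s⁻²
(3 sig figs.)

ρ_P = c⁵/(ℏG²)
  = 2.43 × 10⁴² / 4.67 × 10⁻⁵⁵
  = 5.20 × 10⁹⁶ kg/m³

5.20 × 10⁹⁶ kg/m³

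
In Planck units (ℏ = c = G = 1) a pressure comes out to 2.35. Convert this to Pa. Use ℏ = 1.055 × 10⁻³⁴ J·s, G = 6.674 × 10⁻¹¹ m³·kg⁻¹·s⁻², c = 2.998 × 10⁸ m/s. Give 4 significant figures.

One Planck pressure: p_P = c⁷/(ℏG²) = 4.632 × 10¹¹³ Pa.
2.35 × 4.632 × 10¹¹³ Pa = 1.089 × 10¹¹⁴ Pa

1.089 × 10¹¹⁴ Pa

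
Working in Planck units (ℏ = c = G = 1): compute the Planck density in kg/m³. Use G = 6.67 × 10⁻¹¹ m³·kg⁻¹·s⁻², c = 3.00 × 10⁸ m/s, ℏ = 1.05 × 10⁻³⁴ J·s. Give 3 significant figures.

5.20 × 10⁹⁶ kg/m³

The unique combination of the constants set to 1 with dimensions of density is ρ_P = c⁵/(ℏG²).
  = 2.43 × 10⁴² / 4.67 × 10⁻⁵⁵
  = 5.20 × 10⁹⁶ kg/m³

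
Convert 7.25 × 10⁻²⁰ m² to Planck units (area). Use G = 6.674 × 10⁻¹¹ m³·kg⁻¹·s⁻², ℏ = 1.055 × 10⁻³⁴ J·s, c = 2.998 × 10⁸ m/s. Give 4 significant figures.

2.775 × 10⁵⁰

Planck area: A_P = ℏG/c³ = 2.613 × 10⁻⁷⁰ m².
7.25 × 10⁻²⁰ / 2.613 × 10⁻⁷⁰ = 2.775 × 10⁵⁰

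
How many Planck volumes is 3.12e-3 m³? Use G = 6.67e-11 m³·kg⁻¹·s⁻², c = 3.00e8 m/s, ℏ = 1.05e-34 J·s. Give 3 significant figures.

7.47e101

Planck volume: V_P = (ℏG/c³)^(3/2) = 4.18e-105 m³.
3.12e-3 / 4.18e-105 = 7.47e101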